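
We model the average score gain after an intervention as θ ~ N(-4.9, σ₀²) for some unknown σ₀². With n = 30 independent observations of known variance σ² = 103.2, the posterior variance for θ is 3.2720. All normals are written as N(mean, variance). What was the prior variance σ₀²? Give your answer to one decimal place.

σ₀² = 67.0

For the Normal–Normal model with known σ², precisions add: τ_n = τ₀ + n/σ².
So 1/σ₀² = 1/3.2720 − 30/103.2 = 0.305623 − 0.290698 = 0.014925.
Hence σ₀² = 1/0.014925 ≈ 67.0.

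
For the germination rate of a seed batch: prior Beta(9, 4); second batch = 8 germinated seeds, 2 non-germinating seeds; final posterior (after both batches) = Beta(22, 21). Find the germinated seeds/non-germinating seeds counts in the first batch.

Because Beta–binomial updating is additive in the counts, the combined data contributed (α_post−α_prior, β_post−β_prior) successes and failures.
Total across both batches: 22−9=13 germinated seeds, 21−4=17 non-germinating seeds.
Subtract the second batch: 13−8=5 germinated seeds and 17−2=15 non-germinating seeds.

5 germinated seeds and 15 non-germinating seeds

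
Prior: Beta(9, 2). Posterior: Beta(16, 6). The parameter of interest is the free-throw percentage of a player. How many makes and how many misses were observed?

7 makes and 4 misses

A Beta(a, b) prior with s successes and f failures in binomial data gives a Beta(a+s, b+f) posterior.
So s = 16 − 9 = 7 and f = 6 − 2 = 4.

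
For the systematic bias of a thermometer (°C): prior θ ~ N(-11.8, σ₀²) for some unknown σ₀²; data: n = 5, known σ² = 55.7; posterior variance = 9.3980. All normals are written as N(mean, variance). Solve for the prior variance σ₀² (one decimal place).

σ₀² = 60.1

Posterior precision equals prior precision plus data precision: 1/σ_n² = 1/σ₀² + n/σ².
So 1/σ₀² = 1/9.3980 − 5/55.7 = 0.106406 − 0.089767 = 0.016639.
Hence σ₀² = 1/0.016639 ≈ 60.1.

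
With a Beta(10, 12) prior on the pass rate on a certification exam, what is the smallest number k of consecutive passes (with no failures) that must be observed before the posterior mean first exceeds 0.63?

After k passes and 0 failures the posterior is Beta(10+k, 12), with mean (10+k)/(10+12+k).
Set (10+k)/(22+k) > 0.63 and solve: k > (0.63·22 − 10)/(1 − 0.63) = 10.432.
The smallest integer exceeding 10.432 is 11.

k = 11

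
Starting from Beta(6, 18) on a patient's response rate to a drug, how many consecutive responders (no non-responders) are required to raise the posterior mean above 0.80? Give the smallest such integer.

After k responders and 0 non-responders the posterior is Beta(6+k, 18), with mean (6+k)/(6+18+k).
Set (6+k)/(24+k) > 0.80 and solve: k > (0.80·24 − 6)/(1 − 0.80) = 66.000.
The smallest integer exceeding 66.000 is 67.

k = 67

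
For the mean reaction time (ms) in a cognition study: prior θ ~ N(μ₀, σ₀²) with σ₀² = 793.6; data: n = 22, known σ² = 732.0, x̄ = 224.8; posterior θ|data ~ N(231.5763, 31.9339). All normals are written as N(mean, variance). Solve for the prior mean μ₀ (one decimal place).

With known observation variance, the Normal–Normal posterior has precision τ_n = τ₀ + n/σ² and mean μ_n = (τ₀μ₀ + (n/σ²)x̄)/τ_n.
Here τ₀ = 1/793.6 = 0.001260 and τ_data = 22/732.0 = 0.030055, so τ_n = 0.031315.
Rearranging for μ₀: μ₀ = (μ_n·τ_n − τ_data·x̄)/τ₀ = (231.5763·0.031315 − 0.030055·224.8) / 0.001260 = 0.495448/0.001260 ≈ 393.2.

μ₀ = 393.2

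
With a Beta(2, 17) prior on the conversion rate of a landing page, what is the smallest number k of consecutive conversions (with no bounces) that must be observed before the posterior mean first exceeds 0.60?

After k conversions and 0 bounces the posterior is Beta(2+k, 17), with mean (2+k)/(2+17+k).
Set (2+k)/(19+k) > 0.60 and solve: k > (0.60·19 − 2)/(1 − 0.60) = 23.500.
The smallest integer exceeding 23.500 is 24, and checking k=24: (26)/(43) = 0.6047 > 0.60.

k = 24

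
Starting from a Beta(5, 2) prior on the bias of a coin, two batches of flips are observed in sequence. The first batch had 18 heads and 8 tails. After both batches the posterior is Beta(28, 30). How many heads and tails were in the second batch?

Because Beta–binomial updating is additive in the counts, the combined data contributed (α_post−α_prior, β_post−β_prior) successes and failures.
Total across both batches: 28−5=23 heads, 30−2=28 tails.
Subtract the first batch: 23−18=5 heads and 28−8=20 tails.

5 heads and 20 tails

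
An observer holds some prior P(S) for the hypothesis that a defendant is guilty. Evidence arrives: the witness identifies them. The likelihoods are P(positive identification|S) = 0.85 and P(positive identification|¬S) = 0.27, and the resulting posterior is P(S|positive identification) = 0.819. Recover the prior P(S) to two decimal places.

In odds form, posterior odds = prior odds × likelihood ratio, so prior odds = posterior odds ÷ LR.
Posterior odds = 0.819/(1−0.819) = 4.5249. LR = 0.85/0.27 = 3.1481.
Prior odds = 4.5249/3.1481 = 1.4373, so P(S) = 1.4373/(1+1.4373) ≈ 0.59.

P(S) = 0.59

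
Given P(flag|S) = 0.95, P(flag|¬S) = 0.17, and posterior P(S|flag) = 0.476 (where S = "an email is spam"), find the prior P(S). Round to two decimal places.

Bayes' rule in odds form gives O(S|E) = O(S)·[P(E|S)/P(E|¬S)], hence O(S) = O(S|E)/LR.
Posterior odds = 0.476/(1−0.476) = 0.9084. LR = 0.95/0.17 = 5.5882.
Prior odds = 0.9084/5.5882 = 0.1626, so P(S) = 0.1626/(1+0.1626) ≈ 0.14.

P(S) = 0.14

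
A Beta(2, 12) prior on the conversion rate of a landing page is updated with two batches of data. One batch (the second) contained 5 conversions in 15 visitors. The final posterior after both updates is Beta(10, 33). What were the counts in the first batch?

Sequential conjugate updates are equivalent to a single update on the pooled data, so total successes = posterior α − prior α and total failures = posterior β − prior β.
Total across both batches: 10−2=8 conversions, 33−12=21 bounces.
Subtract the second batch: 8−5=3 conversions and 21−10=11 bounces.

3 conversions and 11 bounces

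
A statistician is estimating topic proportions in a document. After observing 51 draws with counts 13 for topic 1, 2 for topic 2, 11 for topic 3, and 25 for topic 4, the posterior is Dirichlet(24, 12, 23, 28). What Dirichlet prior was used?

Dirichlet(11, 10, 12, 3)

For a Dirichlet(α) prior with multinomial counts c, the posterior is Dirichlet(α + c) componentwise.
Subtract each count from the matching posterior parameter: 24−13=11, 12−2=10, 23−11=12, 28−25=3.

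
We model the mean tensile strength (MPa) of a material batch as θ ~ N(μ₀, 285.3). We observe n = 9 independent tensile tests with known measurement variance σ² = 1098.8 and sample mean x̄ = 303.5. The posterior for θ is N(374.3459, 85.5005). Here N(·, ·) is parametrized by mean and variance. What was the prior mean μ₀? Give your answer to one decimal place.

The posterior mean is a precision-weighted average: μ_n = (τ₀μ₀ + τ_data·x̄)/(τ₀+τ_data), with τ₀=1/σ₀² and τ_data=n/σ².
Here τ₀ = 1/285.3 = 0.003505 and τ_data = 9/1098.8 = 0.008191, so τ_n = 0.011696.
Rearranging for μ₀: μ₀ = (μ_n·τ_n − τ_data·x̄)/τ₀ = (374.3459·0.011696 − 0.008191·303.5) / 0.003505 = 1.892381/0.003505 ≈ 539.9.

μ₀ = 539.9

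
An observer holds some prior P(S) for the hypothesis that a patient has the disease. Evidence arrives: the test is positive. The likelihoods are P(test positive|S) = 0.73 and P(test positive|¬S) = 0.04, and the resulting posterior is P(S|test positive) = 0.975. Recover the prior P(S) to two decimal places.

P(S) = 0.68

In odds form, posterior odds = prior odds × likelihood ratio, so prior odds = posterior odds ÷ LR.
Posterior odds = 0.975/(1−0.975) = 39.0000. LR = 0.73/0.04 = 18.2500.
Prior odds = 39.0000/18.2500 = 2.1370, so P(S) = 2.1370/(1+2.1370) ≈ 0.68.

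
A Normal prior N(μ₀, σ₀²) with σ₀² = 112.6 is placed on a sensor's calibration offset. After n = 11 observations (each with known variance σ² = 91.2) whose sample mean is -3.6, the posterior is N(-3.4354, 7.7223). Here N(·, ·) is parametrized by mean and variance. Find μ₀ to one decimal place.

The posterior mean is a precision-weighted average: μ_n = (τ₀μ₀ + τ_data·x̄)/(τ₀+τ_data), with τ₀=1/σ₀² and τ_data=n/σ².
Here τ₀ = 1/112.6 = 0.008881 and τ_data = 11/91.2 = 0.120614, so τ_n = 0.129495.
Rearranging for μ₀: μ₀ = (μ_n·τ_n − τ_data·x̄)/τ₀ = (-3.4354·0.129495 − 0.120614·-3.6) / 0.008881 = -0.010657/0.008881 ≈ -1.2.

μ₀ = -1.2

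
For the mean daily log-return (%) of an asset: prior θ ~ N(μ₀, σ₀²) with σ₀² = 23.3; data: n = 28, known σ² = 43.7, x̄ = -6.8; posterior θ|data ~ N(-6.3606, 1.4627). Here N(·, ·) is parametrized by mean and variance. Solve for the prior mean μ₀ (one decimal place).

μ₀ = 0.2

With known observation variance, the Normal–Normal posterior has precision τ_n = τ₀ + n/σ² and mean μ_n = (τ₀μ₀ + (n/σ²)x̄)/τ_n.
Here τ₀ = 1/23.3 = 0.042918 and τ_data = 28/43.7 = 0.640732, so τ_n = 0.683650.
Rearranging for μ₀: μ₀ = (μ_n·τ_n − τ_data·x̄)/τ₀ = (-6.3606·0.683650 − 0.640732·-6.8) / 0.042918 = 0.008553/0.042918 ≈ 0.2.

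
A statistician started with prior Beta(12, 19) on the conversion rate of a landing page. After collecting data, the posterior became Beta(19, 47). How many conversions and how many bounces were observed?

7 conversions and 28 bounces

Under Beta–binomial conjugacy the posterior parameters are (α+s, β+f).
Match parameters: s=19−12=7, f=47−19=28.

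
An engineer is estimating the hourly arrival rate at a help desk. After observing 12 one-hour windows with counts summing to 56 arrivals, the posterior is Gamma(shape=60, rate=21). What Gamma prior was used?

Gamma(shape=4, rate=9)

A Gamma(α, β) prior (rate parametrization) on a Poisson rate with n observations summing to S gives posterior Gamma(α+S, β+n).
So α = 60 − 56 = 4 and β = 21 − 12 = 9.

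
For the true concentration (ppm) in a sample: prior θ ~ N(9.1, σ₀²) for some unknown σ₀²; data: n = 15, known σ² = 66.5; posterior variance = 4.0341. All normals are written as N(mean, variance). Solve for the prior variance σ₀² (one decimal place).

σ₀² = 44.8

For the Normal–Normal model with known σ², precisions add: τ_n = τ₀ + n/σ².
So 1/σ₀² = 1/4.0341 − 15/66.5 = 0.247887 − 0.225564 = 0.022323.
Hence σ₀² = 1/0.022323 ≈ 44.8.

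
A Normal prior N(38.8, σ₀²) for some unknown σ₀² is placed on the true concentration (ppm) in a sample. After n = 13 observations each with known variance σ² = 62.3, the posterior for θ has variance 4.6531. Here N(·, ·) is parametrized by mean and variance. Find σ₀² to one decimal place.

For the Normal–Normal model with known σ², precisions add: τ_n = τ₀ + n/σ².
So 1/σ₀² = 1/4.6531 − 13/62.3 = 0.214910 − 0.208668 = 0.006242.
Hence σ₀² = 1/0.006242 ≈ 160.2.

σ₀² = 160.2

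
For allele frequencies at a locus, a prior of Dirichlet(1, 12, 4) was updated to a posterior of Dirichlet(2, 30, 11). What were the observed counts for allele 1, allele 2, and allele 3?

counts (1, 18, 7)

For a Dirichlet(α) prior with multinomial counts c, the posterior is Dirichlet(α + c) componentwise.
Counts are posterior − prior componentwise: 2−1=1, 30−12=18, 11−4=7.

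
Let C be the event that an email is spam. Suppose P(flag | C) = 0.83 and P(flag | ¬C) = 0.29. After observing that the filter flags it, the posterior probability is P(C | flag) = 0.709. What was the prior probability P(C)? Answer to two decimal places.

P(C) = 0.46

Bayes' rule in odds form gives O(C|E) = O(C)·[P(E|C)/P(E|¬C)], hence O(C) = O(C|E)/LR.
Posterior odds = 0.709/(1−0.709) = 2.4364. LR = 0.83/0.29 = 2.8621.
Prior odds = 2.4364/2.8621 = 0.8513, so P(C) = 0.8513/(1+0.8513) ≈ 0.46.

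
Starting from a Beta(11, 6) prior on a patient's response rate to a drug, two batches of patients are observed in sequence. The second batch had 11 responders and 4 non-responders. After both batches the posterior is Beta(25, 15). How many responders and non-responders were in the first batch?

3 responders and 5 non-responders

Because Beta–binomial updating is additive in the counts, the combined data contributed (α_post−α_prior, β_post−β_prior) successes and failures.
Total across both batches: 25−11=14 responders, 15−6=9 non-responders.
Subtract the second batch: 14−11=3 responders and 9−4=5 non-responders.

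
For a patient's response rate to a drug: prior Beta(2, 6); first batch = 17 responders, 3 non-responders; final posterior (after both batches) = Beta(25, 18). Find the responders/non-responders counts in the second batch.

6 responders and 9 non-responders

Sequential conjugate updates are equivalent to a single update on the pooled data, so total successes = posterior α − prior α and total failures = posterior β − prior β.
Total across both batches: 25−2=23 responders, 18−6=12 non-responders.
Subtract the first batch: 23−17=6 responders and 12−3=9 non-responders.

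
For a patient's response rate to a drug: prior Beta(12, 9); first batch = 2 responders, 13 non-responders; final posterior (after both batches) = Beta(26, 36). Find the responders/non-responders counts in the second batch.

12 responders and 14 non-responders

Because Beta–binomial updating is additive in the counts, the combined data contributed (α_post−α_prior, β_post−β_prior) successes and failures.
Total across both batches: 26−12=14 responders, 36−9=27 non-responders.
Subtract the first batch: 14−2=12 responders and 27−13=14 non-responders.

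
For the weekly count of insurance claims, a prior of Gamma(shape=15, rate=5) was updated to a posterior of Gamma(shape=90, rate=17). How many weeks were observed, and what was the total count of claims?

A Gamma(α, β) prior (rate parametrization) on a Poisson rate with n observations summing to S gives posterior Gamma(α+S, β+n).
Matching: Σxᵢ = 90 − 15 = 75 and n = 17 − 5 = 12.

n = 12 weeks with total 75 claims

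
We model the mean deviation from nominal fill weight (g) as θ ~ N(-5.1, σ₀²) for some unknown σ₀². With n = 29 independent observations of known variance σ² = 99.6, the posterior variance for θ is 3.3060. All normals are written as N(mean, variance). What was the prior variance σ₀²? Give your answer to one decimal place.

σ₀² = 88.4

Posterior precision equals prior precision plus data precision: 1/σ_n² = 1/σ₀² + n/σ².
So 1/σ₀² = 1/3.3060 − 29/99.6 = 0.302480 − 0.291165 = 0.011315.
Hence σ₀² = 1/0.011315 ≈ 88.4.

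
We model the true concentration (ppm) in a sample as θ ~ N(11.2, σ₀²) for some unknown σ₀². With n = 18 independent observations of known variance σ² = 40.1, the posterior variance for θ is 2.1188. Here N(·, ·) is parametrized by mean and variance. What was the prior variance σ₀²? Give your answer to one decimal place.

Posterior precision equals prior precision plus data precision: 1/σ_n² = 1/σ₀² + n/σ².
So 1/σ₀² = 1/2.1188 − 18/40.1 = 0.471965 − 0.448878 = 0.023087.
Hence σ₀² = 1/0.023087 ≈ 43.3.

σ₀² = 43.3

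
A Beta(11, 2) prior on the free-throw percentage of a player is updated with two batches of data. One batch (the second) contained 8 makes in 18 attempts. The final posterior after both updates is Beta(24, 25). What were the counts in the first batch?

5 makes and 13 misses

Sequential conjugate updates are equivalent to a single update on the pooled data, so total successes = posterior α − prior α and total failures = posterior β − prior β.
Total across both batches: 24−11=13 makes, 25−2=23 misses.
Subtract the second batch: 13−8=5 makes and 23−10=13 misses.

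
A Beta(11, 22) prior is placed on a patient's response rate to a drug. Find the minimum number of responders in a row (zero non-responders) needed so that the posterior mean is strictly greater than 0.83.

k = 97

After k responders and 0 non-responders the posterior is Beta(11+k, 22), with mean (11+k)/(11+22+k).
Set (11+k)/(33+k) > 0.83 and solve: k > (0.83·33 − 11)/(1 − 0.83) = 96.412.
The smallest integer exceeding 96.412 is 97, and checking k=97: (108)/(130) = 0.8308 > 0.83.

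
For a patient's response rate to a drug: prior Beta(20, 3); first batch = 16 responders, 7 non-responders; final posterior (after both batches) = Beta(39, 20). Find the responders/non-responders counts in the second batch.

Sequential conjugate updates are equivalent to a single update on the pooled data, so total successes = posterior α − prior α and total failures = posterior β − prior β.
Total across both batches: 39−20=19 responders, 20−3=17 non-responders.
Subtract the first batch: 19−16=3 responders and 17−7=10 non-responders.

3 responders and 10 non-responders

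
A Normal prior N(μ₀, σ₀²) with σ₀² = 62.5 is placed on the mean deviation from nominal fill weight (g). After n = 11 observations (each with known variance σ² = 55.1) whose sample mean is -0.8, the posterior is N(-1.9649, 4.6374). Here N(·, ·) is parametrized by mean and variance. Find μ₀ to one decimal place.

μ₀ = -16.5

The posterior mean is a precision-weighted average: μ_n = (τ₀μ₀ + τ_data·x̄)/(τ₀+τ_data), with τ₀=1/σ₀² and τ_data=n/σ².
Here τ₀ = 1/62.5 = 0.016000 and τ_data = 11/55.1 = 0.199637, so τ_n = 0.215637.
Rearranging for μ₀: μ₀ = (μ_n·τ_n − τ_data·x̄)/τ₀ = (-1.9649·0.215637 − 0.199637·-0.8) / 0.016000 = -0.263996/0.016000 ≈ -16.5.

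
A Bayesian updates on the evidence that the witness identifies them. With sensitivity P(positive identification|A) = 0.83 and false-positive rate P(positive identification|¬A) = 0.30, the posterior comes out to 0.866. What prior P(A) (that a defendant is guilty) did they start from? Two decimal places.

P(A) = 0.70

In odds form, posterior odds = prior odds × likelihood ratio, so prior odds = posterior odds ÷ LR.
Posterior odds = 0.866/(1−0.866) = 6.4627. LR = 0.83/0.30 = 2.7667.
Prior odds = 6.4627/2.7667 = 2.3359, so P(A) = 2.3359/(1+2.3359) ≈ 0.70.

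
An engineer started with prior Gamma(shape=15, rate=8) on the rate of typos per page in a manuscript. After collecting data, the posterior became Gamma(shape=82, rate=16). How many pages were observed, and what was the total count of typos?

n = 8 pages with total 67 typos

Gamma–Poisson conjugacy: posterior shape = α + Σxᵢ, posterior rate = β + n.
Matching: Σxᵢ = 82 − 15 = 67 and n = 16 − 8 = 8.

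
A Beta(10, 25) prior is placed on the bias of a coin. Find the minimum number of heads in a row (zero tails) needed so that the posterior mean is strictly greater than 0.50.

After k heads and 0 tails the posterior is Beta(10+k, 25), with mean (10+k)/(10+25+k).
Set (10+k)/(35+k) > 0.50 and solve: k > (0.50·35 − 10)/(1 − 0.50) = 15.000.
The smallest integer exceeding 15.000 is 16, and checking k=16: (26)/(51) = 0.5098 > 0.50.

k = 16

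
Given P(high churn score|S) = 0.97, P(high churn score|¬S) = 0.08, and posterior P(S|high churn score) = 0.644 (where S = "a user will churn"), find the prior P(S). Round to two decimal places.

In odds form, posterior odds = prior odds × likelihood ratio, so prior odds = posterior odds ÷ LR.
Posterior odds = 0.644/(1−0.644) = 1.8090. LR = 0.97/0.08 = 12.1250.
Prior odds = 1.8090/12.1250 = 0.1492, so P(S) = 0.1492/(1+0.1492) ≈ 0.13.

P(S) = 0.13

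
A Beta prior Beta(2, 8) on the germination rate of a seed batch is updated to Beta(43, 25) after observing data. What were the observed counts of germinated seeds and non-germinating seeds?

41 germinated seeds and 17 non-germinating seeds

Under Beta–binomial conjugacy the posterior parameters are (a+s, b+f).
So s = 43 − 2 = 41 and f = 25 − 8 = 17.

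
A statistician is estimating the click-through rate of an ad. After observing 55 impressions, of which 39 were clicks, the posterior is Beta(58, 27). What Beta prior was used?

Under Beta–binomial conjugacy the posterior parameters are (a+s, b+f).
So a = 58 − 39 = 19 and b = 27 − 16 = 11.

Beta(19, 11)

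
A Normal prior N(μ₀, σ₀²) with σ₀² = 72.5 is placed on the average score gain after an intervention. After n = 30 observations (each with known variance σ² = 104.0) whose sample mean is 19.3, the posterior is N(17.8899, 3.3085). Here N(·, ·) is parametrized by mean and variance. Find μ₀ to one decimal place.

μ₀ = -11.6

With known observation variance, the Normal–Normal posterior has precision τ_n = τ₀ + n/σ² and mean μ_n = (τ₀μ₀ + (n/σ²)x̄)/τ_n.
Here τ₀ = 1/72.5 = 0.013793 and τ_data = 30/104.0 = 0.288462, so τ_n = 0.302255.
Rearranging for μ₀: μ₀ = (μ_n·τ_n − τ_data·x̄)/τ₀ = (17.8899·0.302255 − 0.288462·19.3) / 0.013793 = -0.160005/0.013793 ≈ -11.6.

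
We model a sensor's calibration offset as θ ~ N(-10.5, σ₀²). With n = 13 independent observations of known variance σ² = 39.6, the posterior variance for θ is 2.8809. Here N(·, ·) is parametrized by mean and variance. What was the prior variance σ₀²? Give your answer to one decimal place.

For the Normal–Normal model with known σ², precisions add: τ_n = τ₀ + n/σ².
So 1/σ₀² = 1/2.8809 − 13/39.6 = 0.347114 − 0.328283 = 0.018831.
Hence σ₀² = 1/0.018831 ≈ 53.1.

σ₀² = 53.1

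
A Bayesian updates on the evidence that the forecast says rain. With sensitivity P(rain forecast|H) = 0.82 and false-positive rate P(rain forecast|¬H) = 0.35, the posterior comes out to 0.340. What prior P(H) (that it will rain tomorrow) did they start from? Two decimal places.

P(H) = 0.18

In odds form, posterior odds = prior odds × likelihood ratio, so prior odds = posterior odds ÷ LR.
Posterior odds = 0.340/(1−0.340) = 0.5152. LR = 0.82/0.35 = 2.3429.
Prior odds = 0.5152/2.3429 = 0.2199, so P(H) = 0.2199/(1+0.2199) ≈ 0.18.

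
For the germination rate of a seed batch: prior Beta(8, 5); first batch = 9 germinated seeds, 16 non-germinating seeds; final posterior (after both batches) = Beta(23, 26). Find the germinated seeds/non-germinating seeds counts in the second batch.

Sequential conjugate updates are equivalent to a single update on the pooled data, so total successes = posterior α − prior α and total failures = posterior β − prior β.
Total across both batches: 23−8=15 germinated seeds, 26−5=21 non-germinating seeds.
Subtract the first batch: 15−9=6 germinated seeds and 21−16=5 non-germinating seeds.

6 germinated seeds and 5 non-germinating seeds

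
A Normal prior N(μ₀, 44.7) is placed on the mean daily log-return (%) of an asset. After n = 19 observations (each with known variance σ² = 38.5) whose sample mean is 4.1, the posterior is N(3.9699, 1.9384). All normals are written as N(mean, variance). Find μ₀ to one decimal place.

μ₀ = 1.1

The posterior mean is a precision-weighted average: μ_n = (τ₀μ₀ + τ_data·x̄)/(τ₀+τ_data), with τ₀=1/σ₀² and τ_data=n/σ².
Here τ₀ = 1/44.7 = 0.022371 and τ_data = 19/38.5 = 0.493506, so τ_n = 0.515877.
Rearranging for μ₀: μ₀ = (μ_n·τ_n − τ_data·x̄)/τ₀ = (3.9699·0.515877 − 0.493506·4.1) / 0.022371 = 0.024606/0.022371 ≈ 1.1.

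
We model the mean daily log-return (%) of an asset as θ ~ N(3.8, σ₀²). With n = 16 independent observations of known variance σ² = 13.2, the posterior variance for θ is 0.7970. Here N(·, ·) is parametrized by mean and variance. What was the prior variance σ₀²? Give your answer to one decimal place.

σ₀² = 23.5

Posterior precision equals prior precision plus data precision: 1/σ_n² = 1/σ₀² + n/σ².
So 1/σ₀² = 1/0.7970 − 16/13.2 = 1.254705 − 1.212121 = 0.042584.
Hence σ₀² = 1/0.042584 ≈ 23.5.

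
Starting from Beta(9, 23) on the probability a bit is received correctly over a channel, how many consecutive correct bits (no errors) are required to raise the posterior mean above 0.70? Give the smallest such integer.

After k correct bits and 0 errors the posterior is Beta(9+k, 23), with mean (9+k)/(9+23+k).
Set (9+k)/(32+k) > 0.70 and solve: k > (0.70·32 − 9)/(1 − 0.70) = 44.667.
The smallest integer exceeding 44.667 is 45, and checking k=45: (54)/(77) = 0.7013 > 0.70.

k = 45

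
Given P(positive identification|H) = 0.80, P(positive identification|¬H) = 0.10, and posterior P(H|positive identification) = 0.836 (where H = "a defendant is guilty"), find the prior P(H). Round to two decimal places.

In odds form, posterior odds = prior odds × likelihood ratio, so prior odds = posterior odds ÷ LR.
Posterior odds = 0.836/(1−0.836) = 5.0976. LR = 0.80/0.10 = 8.0000.
Prior odds = 5.0976/8.0000 = 0.6372, so P(H) = 0.6372/(1+0.6372) ≈ 0.39.

P(H) = 0.39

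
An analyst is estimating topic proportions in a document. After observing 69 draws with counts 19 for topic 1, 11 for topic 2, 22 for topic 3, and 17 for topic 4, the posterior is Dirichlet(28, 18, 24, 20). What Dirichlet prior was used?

For a Dirichlet(α) prior with multinomial counts c, the posterior is Dirichlet(α + c) componentwise.
Subtract each count from the matching posterior parameter: 28−19=9, 18−11=7, 24−22=2, 20−17=3.

Dirichlet(9, 7, 2, 3)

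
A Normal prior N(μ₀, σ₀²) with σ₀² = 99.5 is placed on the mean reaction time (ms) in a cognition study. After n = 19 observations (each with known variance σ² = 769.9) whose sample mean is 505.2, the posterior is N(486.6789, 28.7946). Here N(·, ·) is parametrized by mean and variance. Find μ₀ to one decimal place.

With known observation variance, the Normal–Normal posterior has precision τ_n = τ₀ + n/σ² and mean μ_n = (τ₀μ₀ + (n/σ²)x̄)/τ_n.
Here τ₀ = 1/99.5 = 0.010050 and τ_data = 19/769.9 = 0.024679, so τ_n = 0.034729.
Rearranging for μ₀: μ₀ = (μ_n·τ_n − τ_data·x̄)/τ₀ = (486.6789·0.034729 − 0.024679·505.2) / 0.010050 = 4.434041/0.010050 ≈ 441.2.

μ₀ = 441.2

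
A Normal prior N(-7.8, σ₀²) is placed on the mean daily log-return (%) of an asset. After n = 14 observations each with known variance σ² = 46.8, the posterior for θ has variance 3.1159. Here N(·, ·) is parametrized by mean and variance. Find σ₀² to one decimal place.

Posterior precision equals prior precision plus data precision: 1/σ_n² = 1/σ₀² + n/σ².
So 1/σ₀² = 1/3.1159 − 14/46.8 = 0.320935 − 0.299145 = 0.021790.
Hence σ₀² = 1/0.021790 ≈ 45.9.

σ₀² = 45.9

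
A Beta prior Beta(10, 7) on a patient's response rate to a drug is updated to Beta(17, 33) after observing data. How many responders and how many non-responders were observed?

Beta is conjugate to the binomial likelihood: posterior = Beta(α+s, β+f).
Match parameters: s=17−10=7, f=33−7=26.

7 responders and 26 non-responders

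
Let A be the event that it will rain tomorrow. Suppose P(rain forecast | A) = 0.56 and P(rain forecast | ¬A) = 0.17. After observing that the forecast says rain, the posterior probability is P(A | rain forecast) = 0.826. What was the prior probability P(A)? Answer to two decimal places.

In odds form, posterior odds = prior odds × likelihood ratio, so prior odds = posterior odds ÷ LR.
Posterior odds = 0.826/(1−0.826) = 4.7471. LR = 0.56/0.17 = 3.2941.
Prior odds = 4.7471/3.2941 = 1.4411, so P(A) = 1.4411/(1+1.4411) ≈ 0.59.

P(A) = 0.59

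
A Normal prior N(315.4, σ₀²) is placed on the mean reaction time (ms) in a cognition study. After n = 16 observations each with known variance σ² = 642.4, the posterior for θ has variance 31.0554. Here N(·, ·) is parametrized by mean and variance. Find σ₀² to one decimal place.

Posterior precision equals prior precision plus data precision: 1/σ_n² = 1/σ₀² + n/σ².
So 1/σ₀² = 1/31.0554 − 16/642.4 = 0.032201 − 0.024907 = 0.007294.
Hence σ₀² = 1/0.007294 ≈ 137.1.

σ₀² = 137.1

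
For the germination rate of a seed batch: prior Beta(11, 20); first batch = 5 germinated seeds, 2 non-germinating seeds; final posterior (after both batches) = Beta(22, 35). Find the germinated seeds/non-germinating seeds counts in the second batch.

Because Beta–binomial updating is additive in the counts, the combined data contributed (α_post−α_prior, β_post−β_prior) successes and failures.
Total across both batches: 22−11=11 germinated seeds, 35−20=15 non-germinating seeds.
Subtract the first batch: 11−5=6 germinated seeds and 15−2=13 non-germinating seeds.

6 germinated seeds and 13 non-germinating seeds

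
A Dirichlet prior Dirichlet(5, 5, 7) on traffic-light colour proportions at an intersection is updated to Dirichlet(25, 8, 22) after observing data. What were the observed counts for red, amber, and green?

counts (20, 3, 15)

For a Dirichlet(α) prior with multinomial counts c, the posterior is Dirichlet(α + c) componentwise.
Counts are posterior − prior componentwise: 25−5=20, 8−5=3, 22−7=15.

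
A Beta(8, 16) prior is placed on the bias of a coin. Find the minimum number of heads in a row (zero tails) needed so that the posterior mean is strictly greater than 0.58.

k = 15

After k heads and 0 tails the posterior is Beta(8+k, 16), with mean (8+k)/(8+16+k).
Set (8+k)/(24+k) > 0.58 and solve: k > (0.58·24 − 8)/(1 − 0.58) = 14.095.
The smallest integer exceeding 14.095 is 15.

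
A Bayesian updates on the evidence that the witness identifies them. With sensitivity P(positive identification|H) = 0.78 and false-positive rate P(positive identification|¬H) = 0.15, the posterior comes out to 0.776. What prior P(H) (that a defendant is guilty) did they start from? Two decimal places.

P(H) = 0.40

In odds form, posterior odds = prior odds × likelihood ratio, so prior odds = posterior odds ÷ LR.
Posterior odds = 0.776/(1−0.776) = 3.4643. LR = 0.78/0.15 = 5.2000.
Prior odds = 3.4643/5.2000 = 0.6662, so P(H) = 0.6662/(1+0.6662) ≈ 0.40.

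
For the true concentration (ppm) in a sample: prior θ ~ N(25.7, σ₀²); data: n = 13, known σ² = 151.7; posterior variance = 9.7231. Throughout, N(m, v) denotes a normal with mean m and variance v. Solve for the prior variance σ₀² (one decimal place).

Posterior precision equals prior precision plus data precision: 1/σ_n² = 1/σ₀² + n/σ².
So 1/σ₀² = 1/9.7231 − 13/151.7 = 0.102848 − 0.085695 = 0.017153.
Hence σ₀² = 1/0.017153 ≈ 58.3.

σ₀² = 58.3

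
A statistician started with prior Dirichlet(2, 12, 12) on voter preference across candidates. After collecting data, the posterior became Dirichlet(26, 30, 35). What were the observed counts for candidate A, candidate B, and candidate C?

For a Dirichlet(α) prior with multinomial counts c, the posterior is Dirichlet(α + c) componentwise.
Counts are posterior − prior componentwise: 26−2=24, 30−12=18, 35−12=23.

counts (24, 18, 23)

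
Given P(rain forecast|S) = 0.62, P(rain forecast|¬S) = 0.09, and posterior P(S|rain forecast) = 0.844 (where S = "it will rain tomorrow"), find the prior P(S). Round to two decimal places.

Bayes' rule in odds form gives O(S|E) = O(S)·[P(E|S)/P(E|¬S)], hence O(S) = O(S|E)/LR.
Posterior odds = 0.844/(1−0.844) = 5.4103. LR = 0.62/0.09 = 6.8889.
Prior odds = 5.4103/6.8889 = 0.7854, so P(S) = 0.7854/(1+0.7854) ≈ 0.44.

P(S) = 0.44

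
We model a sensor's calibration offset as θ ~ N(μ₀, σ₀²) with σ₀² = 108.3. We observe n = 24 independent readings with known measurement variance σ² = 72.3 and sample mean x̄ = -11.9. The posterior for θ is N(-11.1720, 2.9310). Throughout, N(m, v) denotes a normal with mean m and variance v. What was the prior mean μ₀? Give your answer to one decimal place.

μ₀ = 15.0

The posterior mean is a precision-weighted average: μ_n = (τ₀μ₀ + τ_data·x̄)/(τ₀+τ_data), with τ₀=1/σ₀² and τ_data=n/σ².
Here τ₀ = 1/108.3 = 0.009234 and τ_data = 24/72.3 = 0.331950, so τ_n = 0.341184.
Rearranging for μ₀: μ₀ = (μ_n·τ_n − τ_data·x̄)/τ₀ = (-11.1720·0.341184 − 0.331950·-11.9) / 0.009234 = 0.138497/0.009234 ≈ 15.0.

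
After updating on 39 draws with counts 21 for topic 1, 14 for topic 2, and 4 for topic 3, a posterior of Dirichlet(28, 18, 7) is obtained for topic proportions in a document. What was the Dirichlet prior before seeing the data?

Dirichlet(7, 4, 3)

For a Dirichlet(α) prior with multinomial counts c, the posterior is Dirichlet(α + c) componentwise.
Subtract each count from the matching posterior parameter: 28−21=7, 18−14=4, 7−4=3.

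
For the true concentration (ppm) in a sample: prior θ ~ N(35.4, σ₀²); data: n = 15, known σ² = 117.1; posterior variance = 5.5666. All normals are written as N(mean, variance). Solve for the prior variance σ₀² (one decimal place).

σ₀² = 19.4

For the Normal–Normal model with known σ², precisions add: τ_n = τ₀ + n/σ².
So 1/σ₀² = 1/5.5666 − 15/117.1 = 0.179643 − 0.128096 = 0.051547.
Hence σ₀² = 1/0.051547 ≈ 19.4.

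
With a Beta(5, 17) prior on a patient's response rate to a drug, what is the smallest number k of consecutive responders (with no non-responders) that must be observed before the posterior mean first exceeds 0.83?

After k responders and 0 non-responders the posterior is Beta(5+k, 17), with mean (5+k)/(5+17+k).
Set (5+k)/(22+k) > 0.83 and solve: k > (0.83·22 − 5)/(1 − 0.83) = 78.000.
The smallest integer exceeding 78.000 is 79.

k = 79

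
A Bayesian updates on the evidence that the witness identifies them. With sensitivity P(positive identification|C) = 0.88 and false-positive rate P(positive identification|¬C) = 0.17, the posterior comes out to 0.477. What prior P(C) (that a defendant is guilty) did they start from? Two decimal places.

In odds form, posterior odds = prior odds × likelihood ratio, so prior odds = posterior odds ÷ LR.
Posterior odds = 0.477/(1−0.477) = 0.9120. LR = 0.88/0.17 = 5.1765.
Prior odds = 0.9120/5.1765 = 0.1762, so P(C) = 0.1762/(1+0.1762) ≈ 0.15.

P(C) = 0.15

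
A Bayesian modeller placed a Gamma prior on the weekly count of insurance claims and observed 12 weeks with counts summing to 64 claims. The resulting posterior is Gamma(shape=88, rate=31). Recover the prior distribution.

Gamma–Poisson conjugacy: posterior shape = α + Σxᵢ, posterior rate = β + n.
So α = 88 − 64 = 24 and β = 31 − 12 = 19.

Gamma(shape=24, rate=19)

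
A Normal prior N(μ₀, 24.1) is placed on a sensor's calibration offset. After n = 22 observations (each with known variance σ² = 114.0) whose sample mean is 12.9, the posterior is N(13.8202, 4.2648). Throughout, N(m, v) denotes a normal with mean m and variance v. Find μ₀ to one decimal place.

With known observation variance, the Normal–Normal posterior has precision τ_n = τ₀ + n/σ² and mean μ_n = (τ₀μ₀ + (n/σ²)x̄)/τ_n.
Here τ₀ = 1/24.1 = 0.041494 and τ_data = 22/114.0 = 0.192982, so τ_n = 0.234476.
Rearranging for μ₀: μ₀ = (μ_n·τ_n − τ_data·x̄)/τ₀ = (13.8202·0.234476 − 0.192982·12.9) / 0.041494 = 0.751037/0.041494 ≈ 18.1.

μ₀ = 18.1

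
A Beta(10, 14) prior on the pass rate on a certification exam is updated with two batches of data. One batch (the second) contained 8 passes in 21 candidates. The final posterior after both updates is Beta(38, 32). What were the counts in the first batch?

20 passes and 5 failures

Sequential conjugate updates are equivalent to a single update on the pooled data, so total successes = posterior α − prior α and total failures = posterior β − prior β.
Total across both batches: 38−10=28 passes, 32−14=18 failures.
Subtract the second batch: 28−8=20 passes and 18−13=5 failures.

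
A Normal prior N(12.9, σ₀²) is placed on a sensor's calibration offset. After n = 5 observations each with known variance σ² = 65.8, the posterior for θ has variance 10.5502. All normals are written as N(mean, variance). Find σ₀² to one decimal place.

Posterior precision equals prior precision plus data precision: 1/σ_n² = 1/σ₀² + n/σ².
So 1/σ₀² = 1/10.5502 − 5/65.8 = 0.094785 − 0.075988 = 0.018797.
Hence σ₀² = 1/0.018797 ≈ 53.2.

σ₀² = 53.2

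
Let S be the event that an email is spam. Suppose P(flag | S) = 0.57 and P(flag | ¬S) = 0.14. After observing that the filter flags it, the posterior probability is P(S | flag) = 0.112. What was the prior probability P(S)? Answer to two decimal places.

P(S) = 0.03

In odds form, posterior odds = prior odds × likelihood ratio, so prior odds = posterior odds ÷ LR.
Posterior odds = 0.112/(1−0.112) = 0.1261. LR = 0.57/0.14 = 4.0714.
Prior odds = 0.1261/4.0714 = 0.0310, so P(S) = 0.0310/(1+0.0310) ≈ 0.03.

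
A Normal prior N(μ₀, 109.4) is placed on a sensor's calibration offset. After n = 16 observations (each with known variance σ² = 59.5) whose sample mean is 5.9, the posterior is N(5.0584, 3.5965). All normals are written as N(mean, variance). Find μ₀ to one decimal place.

μ₀ = -19.7

The posterior mean is a precision-weighted average: μ_n = (τ₀μ₀ + τ_data·x̄)/(τ₀+τ_data), with τ₀=1/σ₀² and τ_data=n/σ².
Here τ₀ = 1/109.4 = 0.009141 and τ_data = 16/59.5 = 0.268908, so τ_n = 0.278049.
Rearranging for μ₀: μ₀ = (μ_n·τ_n − τ_data·x̄)/τ₀ = (5.0584·0.278049 − 0.268908·5.9) / 0.009141 = -0.180074/0.009141 ≈ -19.7.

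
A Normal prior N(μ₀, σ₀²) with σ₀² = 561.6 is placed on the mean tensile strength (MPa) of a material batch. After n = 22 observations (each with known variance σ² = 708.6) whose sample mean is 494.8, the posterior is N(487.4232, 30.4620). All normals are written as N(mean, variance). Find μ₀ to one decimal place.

μ₀ = 358.8

The posterior mean is a precision-weighted average: μ_n = (τ₀μ₀ + τ_data·x̄)/(τ₀+τ_data), with τ₀=1/σ₀² and τ_data=n/σ².
Here τ₀ = 1/561.6 = 0.001781 and τ_data = 22/708.6 = 0.031047, so τ_n = 0.032828.
Rearranging for μ₀: μ₀ = (μ_n·τ_n − τ_data·x̄)/τ₀ = (487.4232·0.032828 − 0.031047·494.8) / 0.001781 = 0.639073/0.001781 ≈ 358.8.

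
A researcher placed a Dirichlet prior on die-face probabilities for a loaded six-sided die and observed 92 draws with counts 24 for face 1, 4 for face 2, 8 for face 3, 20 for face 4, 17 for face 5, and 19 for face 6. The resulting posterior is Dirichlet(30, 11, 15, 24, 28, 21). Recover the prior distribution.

For a Dirichlet(α) prior with multinomial counts c, the posterior is Dirichlet(α + c) componentwise.
Subtract each count from the matching posterior parameter: 30−24=6, 11−4=7, 15−8=7, 24−20=4, 28−17=11, 21−19=2.

Dirichlet(6, 7, 7, 4, 11, 2)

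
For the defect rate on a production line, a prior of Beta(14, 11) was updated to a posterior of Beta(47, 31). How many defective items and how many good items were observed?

Beta is conjugate to the binomial likelihood: posterior = Beta(α+s, β+f).
Match parameters: s=47−14=33, f=31−11=20.

33 defective items and 20 good items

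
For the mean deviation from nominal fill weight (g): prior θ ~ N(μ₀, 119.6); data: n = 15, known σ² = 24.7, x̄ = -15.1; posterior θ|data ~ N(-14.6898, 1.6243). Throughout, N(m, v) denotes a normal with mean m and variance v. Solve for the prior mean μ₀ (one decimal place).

μ₀ = 15.1

The posterior mean is a precision-weighted average: μ_n = (τ₀μ₀ + τ_data·x̄)/(τ₀+τ_data), with τ₀=1/σ₀² and τ_data=n/σ².
Here τ₀ = 1/119.6 = 0.008361 and τ_data = 15/24.7 = 0.607287, so τ_n = 0.615648.
Rearranging for μ₀: μ₀ = (μ_n·τ_n − τ_data·x̄)/τ₀ = (-14.6898·0.615648 − 0.607287·-15.1) / 0.008361 = 0.126288/0.008361 ≈ 15.1.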